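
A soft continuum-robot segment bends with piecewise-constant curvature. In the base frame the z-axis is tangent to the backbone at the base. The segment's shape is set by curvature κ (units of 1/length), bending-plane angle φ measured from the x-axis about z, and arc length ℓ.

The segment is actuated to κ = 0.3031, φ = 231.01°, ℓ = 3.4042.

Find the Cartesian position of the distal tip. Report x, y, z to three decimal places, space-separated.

θ = κ·ℓ = 0.3031 × 3.4042 = 1.03181 rad
ρ = (1 − cos θ)/κ = (1 − 0.51326)/0.3031 = 1.60586
z = sin θ / κ = 0.85823/0.3031 = 2.83151
x = ρ cos φ = 1.60586 × cos(231.01°) = -1.01038
y = ρ sin φ = 1.60586 × sin(231.01°) = -1.24816

-1.010 -1.248 2.832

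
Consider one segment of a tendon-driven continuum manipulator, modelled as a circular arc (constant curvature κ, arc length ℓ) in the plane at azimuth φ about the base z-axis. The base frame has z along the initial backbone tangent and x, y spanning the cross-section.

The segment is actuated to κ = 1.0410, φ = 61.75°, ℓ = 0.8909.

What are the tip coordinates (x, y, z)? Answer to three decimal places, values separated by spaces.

θ = κ·ℓ = 1.0410 × 0.8909 = 0.92743 rad
ρ = (1 − cos θ)/κ = (1 − 0.59989)/1.0410 = 0.38435
z = sin θ / κ = 0.80008/1.0410 = 0.76857
x = ρ cos φ = 0.38435 × cos(61.75°) = 0.18192
y = ρ sin φ = 0.38435 × sin(61.75°) = 0.33857

0.182 0.339 0.769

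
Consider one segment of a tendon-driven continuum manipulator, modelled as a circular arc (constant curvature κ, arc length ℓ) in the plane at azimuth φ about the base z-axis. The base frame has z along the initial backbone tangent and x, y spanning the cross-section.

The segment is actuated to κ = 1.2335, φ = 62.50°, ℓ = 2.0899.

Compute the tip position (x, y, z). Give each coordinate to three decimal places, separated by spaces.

θ = κ·ℓ = 1.2335 × 2.0899 = 2.57789 rad
ρ = (1 − cos θ)/κ = (1 − -0.84528)/1.2335 = 1.49597
z = sin θ / κ = 0.53432/1.2335 = 0.43317
x = ρ cos φ = 1.49597 × cos(62.50°) = 0.69076
y = ρ sin φ = 1.49597 × sin(62.50°) = 1.32694

0.691 1.327 0.433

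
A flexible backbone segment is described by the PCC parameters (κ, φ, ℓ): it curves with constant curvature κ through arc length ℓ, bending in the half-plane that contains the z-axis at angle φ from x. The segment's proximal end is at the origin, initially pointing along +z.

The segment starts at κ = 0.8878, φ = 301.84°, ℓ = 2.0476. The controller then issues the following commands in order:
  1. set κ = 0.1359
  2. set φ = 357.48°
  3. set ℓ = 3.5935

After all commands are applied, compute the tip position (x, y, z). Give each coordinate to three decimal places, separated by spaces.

0.859 -0.038 3.452

initial: κ=0.8878, φ=301.84°, ℓ=2.0476
cmd 1: set κ=0.1359 → (κ,φ,ℓ)=(0.1359,301.84°,2.0476) → tip=(0.1493,-0.2405,2.0213)
cmd 2: set φ=357.48° → (κ,φ,ℓ)=(0.1359,357.48°,2.0476) → tip=(0.2828,-0.0124,2.0213)
cmd 3: set ℓ=3.5935 → (κ,φ,ℓ)=(0.1359,357.48°,3.5935) → tip=(0.8593,-0.0378,3.4524)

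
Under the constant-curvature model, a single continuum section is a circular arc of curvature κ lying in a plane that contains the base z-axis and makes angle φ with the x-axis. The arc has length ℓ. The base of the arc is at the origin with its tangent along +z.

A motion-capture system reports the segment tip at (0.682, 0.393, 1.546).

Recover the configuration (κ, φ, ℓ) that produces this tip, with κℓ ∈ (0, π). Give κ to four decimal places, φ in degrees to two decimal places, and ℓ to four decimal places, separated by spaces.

ρ = √(x²+y²) = √(0.682² + 0.393²) = 0.78713
φ = atan2(y, x) mod 360° = atan2(0.393, 0.682) = 29.9525°
|p|² = ρ² + z² = 0.78713² + 1.546² = 3.00969
κ = 2ρ / |p|² = 2×0.78713 / 3.00969 = 0.52306
θ = 2·atan2(ρ, z) = 2·atan2(0.78713, 1.546) = 0.94186 rad
ℓ = θ/κ = 0.94186/0.52306 = 1.80067

0.5231 29.95 1.8007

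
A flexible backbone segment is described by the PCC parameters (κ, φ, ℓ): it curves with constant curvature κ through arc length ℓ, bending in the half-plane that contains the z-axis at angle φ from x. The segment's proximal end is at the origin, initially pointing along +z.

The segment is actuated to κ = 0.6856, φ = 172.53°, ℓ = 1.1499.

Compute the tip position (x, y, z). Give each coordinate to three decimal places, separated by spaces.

θ = κ·ℓ = 0.6856 × 1.1499 = 0.78837 rad
ρ = (1 − cos θ)/κ = (1 − 0.70500)/0.6856 = 0.43028
z = sin θ / κ = 0.70921/0.6856 = 1.03443
x = ρ cos φ = 0.43028 × cos(172.53°) = -0.42663
y = ρ sin φ = 0.43028 × sin(172.53°) = 0.05594

-0.427 0.056 1.034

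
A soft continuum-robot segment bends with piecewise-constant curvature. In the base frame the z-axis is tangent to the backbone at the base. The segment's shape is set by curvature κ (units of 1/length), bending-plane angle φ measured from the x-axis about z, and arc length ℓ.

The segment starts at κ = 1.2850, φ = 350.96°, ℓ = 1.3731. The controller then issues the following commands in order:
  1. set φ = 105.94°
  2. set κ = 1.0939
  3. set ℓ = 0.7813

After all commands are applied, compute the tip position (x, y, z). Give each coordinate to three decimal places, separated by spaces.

-0.086 0.302 0.690

initial: κ=1.2850, φ=350.96°, ℓ=1.3731
cmd 1: set φ=105.94° → (κ,φ,ℓ)=(1.2850,105.94°,1.3731) → tip=(-0.2548,0.8923,0.7637)
cmd 2: set κ=1.0939 → (κ,φ,ℓ)=(1.0939,105.94°,1.3731) → tip=(-0.2338,0.8186,0.9120)
cmd 3: set ℓ=0.7813 → (κ,φ,ℓ)=(1.0939,105.94°,0.7813) → tip=(-0.0862,0.3020,0.6896)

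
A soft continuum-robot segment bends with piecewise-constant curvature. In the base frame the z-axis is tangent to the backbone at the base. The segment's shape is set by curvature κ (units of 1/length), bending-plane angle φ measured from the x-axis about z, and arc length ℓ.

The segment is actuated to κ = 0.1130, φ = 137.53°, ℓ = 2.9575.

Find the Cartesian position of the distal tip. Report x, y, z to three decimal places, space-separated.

-0.361 0.331 2.903

θ = κ·ℓ = 0.1130 × 2.9575 = 0.33420 rad
ρ = (1 − cos θ)/κ = (1 − 0.94467)/0.1130 = 0.48961
z = sin θ / κ = 0.32801/0.1130 = 2.90275
x = ρ cos φ = 0.48961 × cos(137.53°) = -0.36115
y = ρ sin φ = 0.48961 × sin(137.53°) = 0.33059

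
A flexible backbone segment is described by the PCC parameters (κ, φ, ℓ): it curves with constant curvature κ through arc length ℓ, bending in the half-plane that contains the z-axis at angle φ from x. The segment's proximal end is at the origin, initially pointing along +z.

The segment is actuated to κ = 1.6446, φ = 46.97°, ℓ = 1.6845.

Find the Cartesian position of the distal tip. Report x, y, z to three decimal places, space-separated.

θ = κ·ℓ = 1.6446 × 1.6845 = 2.77033 rad
ρ = (1 − cos θ)/κ = (1 − -0.93187)/1.6446 = 1.17467
z = sin θ / κ = 0.36279/1.6446 = 0.22060
x = ρ cos φ = 1.17467 × cos(46.97°) = 0.80158
y = ρ sin φ = 1.17467 × sin(46.97°) = 0.85868

0.802 0.859 0.221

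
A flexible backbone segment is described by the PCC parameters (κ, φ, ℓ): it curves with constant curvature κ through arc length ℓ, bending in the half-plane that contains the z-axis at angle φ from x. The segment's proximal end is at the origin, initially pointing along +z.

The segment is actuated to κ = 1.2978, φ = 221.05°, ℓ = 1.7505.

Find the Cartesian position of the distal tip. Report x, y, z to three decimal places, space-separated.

-0.956 -0.832 0.589

θ = κ·ℓ = 1.2978 × 1.7505 = 2.27180 rad
ρ = (1 − cos θ)/κ = (1 − -0.64498)/1.2978 = 1.26752
z = sin θ / κ = 0.76420/1.2978 = 0.58884
x = ρ cos φ = 1.26752 × cos(221.05°) = -0.95588
y = ρ sin φ = 1.26752 × sin(221.05°) = -0.83240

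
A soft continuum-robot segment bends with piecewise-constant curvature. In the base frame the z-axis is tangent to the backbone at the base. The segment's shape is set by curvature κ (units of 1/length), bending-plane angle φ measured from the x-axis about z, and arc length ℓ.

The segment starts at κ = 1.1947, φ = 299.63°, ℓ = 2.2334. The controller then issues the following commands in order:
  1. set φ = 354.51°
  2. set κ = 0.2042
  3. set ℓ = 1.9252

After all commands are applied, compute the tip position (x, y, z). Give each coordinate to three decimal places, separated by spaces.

0.372 -0.036 1.876

initial: κ=1.1947, φ=299.63°, ℓ=2.2334
cmd 1: set φ=354.51° → (κ,φ,ℓ)=(1.1947,354.51°,2.2334) → tip=(1.5748,-0.1514,0.3816)
cmd 2: set κ=0.2042 → (κ,φ,ℓ)=(0.2042,354.51°,2.2334) → tip=(0.4982,-0.0479,2.1568)
cmd 3: set ℓ=1.9252 → (κ,φ,ℓ)=(0.2042,354.51°,1.9252) → tip=(0.3719,-0.0357,1.8760)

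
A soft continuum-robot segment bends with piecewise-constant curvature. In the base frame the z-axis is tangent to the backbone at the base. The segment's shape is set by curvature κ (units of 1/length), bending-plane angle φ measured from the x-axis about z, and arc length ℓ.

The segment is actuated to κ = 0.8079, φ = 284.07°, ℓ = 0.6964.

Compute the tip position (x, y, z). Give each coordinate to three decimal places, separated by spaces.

θ = κ·ℓ = 0.8079 × 0.6964 = 0.56262 rad
ρ = (1 − cos θ)/κ = (1 − 0.84586)/0.8079 = 0.19079
z = sin θ / κ = 0.53341/0.8079 = 0.66024
x = ρ cos φ = 0.19079 × cos(284.07°) = 0.04638
y = ρ sin φ = 0.19079 × sin(284.07°) = -0.18507

0.046 -0.185 0.660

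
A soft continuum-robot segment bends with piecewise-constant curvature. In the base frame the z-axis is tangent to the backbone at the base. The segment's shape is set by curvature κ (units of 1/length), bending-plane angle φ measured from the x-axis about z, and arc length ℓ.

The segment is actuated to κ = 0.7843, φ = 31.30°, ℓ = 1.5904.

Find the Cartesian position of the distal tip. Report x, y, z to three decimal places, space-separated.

0.743 0.452 1.209

θ = κ·ℓ = 0.7843 × 1.5904 = 1.24735 rad
ρ = (1 − cos θ)/κ = (1 − 0.31784)/0.7843 = 0.86978
z = sin θ / κ = 0.94815/0.7843 = 1.20891
x = ρ cos φ = 0.86978 × cos(31.30°) = 0.74319
y = ρ sin φ = 0.86978 × sin(31.30°) = 0.45186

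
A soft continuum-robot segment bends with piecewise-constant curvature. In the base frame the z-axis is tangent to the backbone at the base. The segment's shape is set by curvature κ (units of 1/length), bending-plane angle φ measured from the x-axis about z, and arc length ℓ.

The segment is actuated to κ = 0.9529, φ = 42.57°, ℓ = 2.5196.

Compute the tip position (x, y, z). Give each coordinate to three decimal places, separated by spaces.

1.343 1.234 0.708

θ = κ·ℓ = 0.9529 × 2.5196 = 2.40093 rad
ρ = (1 − cos θ)/κ = (1 − -0.73802)/0.9529 = 1.82393
z = sin θ / κ = 0.67478/0.9529 = 0.70813
x = ρ cos φ = 1.82393 × cos(42.57°) = 1.34323
y = ρ sin φ = 1.82393 × sin(42.57°) = 1.23387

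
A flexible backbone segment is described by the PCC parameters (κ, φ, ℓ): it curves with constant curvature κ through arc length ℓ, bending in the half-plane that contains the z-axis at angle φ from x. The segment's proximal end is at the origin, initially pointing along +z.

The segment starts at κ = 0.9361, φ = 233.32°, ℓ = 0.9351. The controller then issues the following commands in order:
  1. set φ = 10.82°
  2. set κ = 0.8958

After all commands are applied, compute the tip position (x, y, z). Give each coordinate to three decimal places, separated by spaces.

0.363 0.069 0.830

initial: κ=0.9361, φ=233.32°, ℓ=0.9351
cmd 1: set φ=10.82° → (κ,φ,ℓ)=(0.9361,10.82°,0.9351) → tip=(0.3770,0.0720,0.8202)
cmd 2: set κ=0.8958 → (κ,φ,ℓ)=(0.8958,10.82°,0.9351) → tip=(0.3627,0.0693,0.8295)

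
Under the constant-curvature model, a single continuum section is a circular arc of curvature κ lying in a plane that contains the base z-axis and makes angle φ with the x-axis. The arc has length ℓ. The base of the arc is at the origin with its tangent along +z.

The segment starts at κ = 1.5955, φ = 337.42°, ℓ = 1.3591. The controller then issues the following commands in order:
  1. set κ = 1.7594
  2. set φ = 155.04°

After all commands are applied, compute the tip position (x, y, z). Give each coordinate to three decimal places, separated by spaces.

-0.892 0.415 0.388

initial: κ=1.5955, φ=337.42°, ℓ=1.3591
cmd 1: set κ=1.7594 → (κ,φ,ℓ)=(1.7594,337.42°,1.3591) → tip=(0.9087,-0.3779,0.3876)
cmd 2: set φ=155.04° → (κ,φ,ℓ)=(1.7594,155.04°,1.3591) → tip=(-0.8922,0.4153,0.3876)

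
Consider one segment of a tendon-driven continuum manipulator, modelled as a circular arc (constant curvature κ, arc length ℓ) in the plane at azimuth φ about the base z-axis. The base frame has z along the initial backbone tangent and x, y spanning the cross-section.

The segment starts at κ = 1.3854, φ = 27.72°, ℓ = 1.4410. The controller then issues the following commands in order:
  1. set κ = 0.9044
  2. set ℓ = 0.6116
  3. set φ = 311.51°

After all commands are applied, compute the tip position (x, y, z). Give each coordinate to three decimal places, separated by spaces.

initial: κ=1.3854, φ=27.72°, ℓ=1.4410
cmd 1: set κ=0.9044 → (κ,φ,ℓ)=(0.9044,27.72°,1.4410) → tip=(0.7200,0.3783,1.0664)
cmd 2: set ℓ=0.6116 → (κ,φ,ℓ)=(0.9044,27.72°,0.6116) → tip=(0.1460,0.0767,0.5809)
cmd 3: set φ=311.51° → (κ,φ,ℓ)=(0.9044,311.51°,0.6116) → tip=(0.1093,-0.1235,0.5809)

0.109 -0.123 0.581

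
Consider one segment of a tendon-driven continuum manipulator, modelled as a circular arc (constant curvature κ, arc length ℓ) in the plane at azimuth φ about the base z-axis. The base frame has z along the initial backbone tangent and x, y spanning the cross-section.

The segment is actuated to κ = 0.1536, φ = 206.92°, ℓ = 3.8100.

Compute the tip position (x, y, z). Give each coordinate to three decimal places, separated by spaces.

-0.966 -0.490 3.596

θ = κ·ℓ = 0.1536 × 3.8100 = 0.58522 rad
ρ = (1 − cos θ)/κ = (1 − 0.83359)/0.1536 = 1.08338
z = sin θ / κ = 0.55238/0.1536 = 3.59622
x = ρ cos φ = 1.08338 × cos(206.92°) = -0.96598
y = ρ sin φ = 1.08338 × sin(206.92°) = -0.49050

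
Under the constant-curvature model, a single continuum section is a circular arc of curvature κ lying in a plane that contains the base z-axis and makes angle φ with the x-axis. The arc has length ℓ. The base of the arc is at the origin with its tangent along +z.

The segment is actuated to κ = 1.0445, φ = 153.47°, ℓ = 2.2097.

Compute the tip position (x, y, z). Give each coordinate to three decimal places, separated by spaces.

-1.432 0.715 0.709

θ = κ·ℓ = 1.0445 × 2.2097 = 2.30803 rad
ρ = (1 − cos θ)/κ = (1 − -0.67224)/1.0445 = 1.60100
z = sin θ / κ = 0.74033/1.0445 = 0.70879
x = ρ cos φ = 1.60100 × cos(153.47°) = -1.43242
y = ρ sin φ = 1.60100 × sin(153.47°) = 0.71511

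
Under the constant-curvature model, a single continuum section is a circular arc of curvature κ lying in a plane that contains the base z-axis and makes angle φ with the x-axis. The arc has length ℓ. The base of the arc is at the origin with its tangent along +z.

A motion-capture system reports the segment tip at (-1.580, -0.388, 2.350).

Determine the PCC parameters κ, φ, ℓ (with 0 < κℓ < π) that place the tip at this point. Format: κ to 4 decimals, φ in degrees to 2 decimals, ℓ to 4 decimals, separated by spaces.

0.3983 193.80 3.0407

ρ = √(x²+y²) = √(-1.580² + -0.388²) = 1.62694
φ = atan2(y, x) mod 360° = atan2(-0.388, -1.580) = 193.7971°
|p|² = ρ² + z² = 1.62694² + 2.350² = 8.16944
κ = 2ρ / |p|² = 2×1.62694 / 8.16944 = 0.39830
θ = 2·atan2(ρ, z) = 2·atan2(1.62694, 2.350) = 1.21110 rad
ℓ = θ/κ = 1.21110/0.39830 = 3.04068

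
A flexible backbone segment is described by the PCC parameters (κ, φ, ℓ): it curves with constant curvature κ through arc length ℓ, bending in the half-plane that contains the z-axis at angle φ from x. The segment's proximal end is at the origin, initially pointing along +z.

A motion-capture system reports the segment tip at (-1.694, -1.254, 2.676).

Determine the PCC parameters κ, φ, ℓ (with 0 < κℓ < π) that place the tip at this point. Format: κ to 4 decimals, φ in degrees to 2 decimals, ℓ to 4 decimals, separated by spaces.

ρ = √(x²+y²) = √(-1.694² + -1.254²) = 2.10764
φ = atan2(y, x) mod 360° = atan2(-1.254, -1.694) = 216.5111°
|p|² = ρ² + z² = 2.10764² + 2.676² = 11.60313
κ = 2ρ / |p|² = 2×2.10764 / 11.60313 = 0.36329
θ = 2·atan2(ρ, z) = 2·atan2(2.10764, 2.676) = 1.33428 rad
ℓ = θ/κ = 1.33428/0.36329 = 3.67278

0.3633 216.51 3.6728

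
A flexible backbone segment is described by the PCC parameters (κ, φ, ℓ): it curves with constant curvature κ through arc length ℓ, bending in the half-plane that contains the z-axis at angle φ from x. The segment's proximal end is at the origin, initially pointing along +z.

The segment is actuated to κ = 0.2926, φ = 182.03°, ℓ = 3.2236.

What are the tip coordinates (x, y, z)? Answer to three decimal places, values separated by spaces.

-1.410 -0.050 2.766

θ = κ·ℓ = 0.2926 × 3.2236 = 0.94323 rad
ρ = (1 − cos θ)/κ = (1 − 0.58718)/0.2926 = 1.41087
z = sin θ / κ = 0.80946/0.2926 = 2.76643
x = ρ cos φ = 1.41087 × cos(182.03°) = -1.40998
y = ρ sin φ = 1.41087 × sin(182.03°) = -0.04998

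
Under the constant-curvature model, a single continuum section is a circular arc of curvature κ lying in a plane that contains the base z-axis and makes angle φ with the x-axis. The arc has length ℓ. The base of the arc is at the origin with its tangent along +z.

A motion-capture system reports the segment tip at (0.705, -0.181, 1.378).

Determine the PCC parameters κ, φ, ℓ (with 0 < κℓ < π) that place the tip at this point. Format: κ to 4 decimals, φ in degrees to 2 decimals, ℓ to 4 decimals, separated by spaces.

0.5994 345.60 1.6215

ρ = √(x²+y²) = √(0.705² + -0.181²) = 0.72786
φ = atan2(y, x) mod 360° = atan2(-0.181, 0.705) = 345.6010°
|p|² = ρ² + z² = 0.72786² + 1.378² = 2.42867
κ = 2ρ / |p|² = 2×0.72786 / 2.42867 = 0.59939
θ = 2·atan2(ρ, z) = 2·atan2(0.72786, 1.378) = 0.97191 rad
ℓ = θ/κ = 0.97191/0.59939 = 1.62149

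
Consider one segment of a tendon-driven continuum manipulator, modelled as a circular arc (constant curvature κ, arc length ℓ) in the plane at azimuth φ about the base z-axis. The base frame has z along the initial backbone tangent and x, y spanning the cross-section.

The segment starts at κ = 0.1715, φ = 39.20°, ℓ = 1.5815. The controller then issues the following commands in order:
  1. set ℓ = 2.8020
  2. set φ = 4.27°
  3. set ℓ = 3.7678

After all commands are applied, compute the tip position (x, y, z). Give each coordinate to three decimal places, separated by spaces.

initial: κ=0.1715, φ=39.20°, ℓ=1.5815
cmd 1: set ℓ=2.8020 → (κ,φ,ℓ)=(0.1715,39.20°,2.8020) → tip=(0.5118,0.4174,2.6954)
cmd 2: set φ=4.27° → (κ,φ,ℓ)=(0.1715,4.27°,2.8020) → tip=(0.6586,0.0492,2.6954)
cmd 3: set ℓ=3.7678 → (κ,φ,ℓ)=(0.1715,4.27°,3.7678) → tip=(1.1723,0.0875,3.5110)

1.172 0.088 3.511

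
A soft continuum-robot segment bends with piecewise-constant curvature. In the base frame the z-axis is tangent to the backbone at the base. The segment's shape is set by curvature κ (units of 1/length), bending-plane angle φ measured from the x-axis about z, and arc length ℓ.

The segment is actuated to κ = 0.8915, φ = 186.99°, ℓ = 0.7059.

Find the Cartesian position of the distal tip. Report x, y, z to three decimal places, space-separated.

-0.213 -0.026 0.660

θ = κ·ℓ = 0.8915 × 0.7059 = 0.62931 rad
ρ = (1 − cos θ)/κ = (1 − 0.80843)/0.8915 = 0.21488
z = sin θ / κ = 0.58859/0.8915 = 0.66022
x = ρ cos φ = 0.21488 × cos(186.99°) = -0.21328
y = ρ sin φ = 0.21488 × sin(186.99°) = -0.02615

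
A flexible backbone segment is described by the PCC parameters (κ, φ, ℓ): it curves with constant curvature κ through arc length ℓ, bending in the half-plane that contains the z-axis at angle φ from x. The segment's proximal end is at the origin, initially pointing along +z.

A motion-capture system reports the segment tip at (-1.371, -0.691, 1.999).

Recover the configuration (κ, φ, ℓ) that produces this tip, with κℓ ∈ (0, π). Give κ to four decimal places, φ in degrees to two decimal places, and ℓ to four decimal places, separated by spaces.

0.4833 206.75 2.7102

ρ = √(x²+y²) = √(-1.371² + -0.691²) = 1.53529
φ = atan2(y, x) mod 360° = atan2(-0.691, -1.371) = 206.7486°
|p|² = ρ² + z² = 1.53529² + 1.999² = 6.35312
κ = 2ρ / |p|² = 2×1.53529 / 6.35312 = 0.48332
θ = 2·atan2(ρ, z) = 2·atan2(1.53529, 1.999) = 1.30988 rad
ℓ = θ/κ = 1.30988/0.48332 = 2.71018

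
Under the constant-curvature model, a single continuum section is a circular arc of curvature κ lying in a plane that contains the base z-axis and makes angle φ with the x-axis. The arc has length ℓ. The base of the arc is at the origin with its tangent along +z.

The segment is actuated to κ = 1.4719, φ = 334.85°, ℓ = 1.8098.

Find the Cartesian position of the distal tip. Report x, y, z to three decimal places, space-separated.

θ = κ·ℓ = 1.4719 × 1.8098 = 2.66384 rad
ρ = (1 − cos θ)/κ = (1 − -0.88803)/1.4719 = 1.28272
z = sin θ / κ = 0.45978/1.4719 = 0.31237
x = ρ cos φ = 1.28272 × cos(334.85°) = 1.16111
y = ρ sin φ = 1.28272 × sin(334.85°) = -0.54514

1.161 -0.545 0.312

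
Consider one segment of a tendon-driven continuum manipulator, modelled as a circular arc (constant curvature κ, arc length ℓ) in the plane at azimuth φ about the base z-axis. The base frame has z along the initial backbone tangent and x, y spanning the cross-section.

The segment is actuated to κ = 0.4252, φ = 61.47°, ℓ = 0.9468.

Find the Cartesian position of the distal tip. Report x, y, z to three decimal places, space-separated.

θ = κ·ℓ = 0.4252 × 0.9468 = 0.40258 rad
ρ = (1 − cos θ)/κ = (1 − 0.92005)/0.4252 = 0.18802
z = sin θ / κ = 0.39179/0.4252 = 0.92143
x = ρ cos φ = 0.18802 × cos(61.47°) = 0.08980
y = ρ sin φ = 0.18802 × sin(61.47°) = 0.16519

0.090 0.165 0.921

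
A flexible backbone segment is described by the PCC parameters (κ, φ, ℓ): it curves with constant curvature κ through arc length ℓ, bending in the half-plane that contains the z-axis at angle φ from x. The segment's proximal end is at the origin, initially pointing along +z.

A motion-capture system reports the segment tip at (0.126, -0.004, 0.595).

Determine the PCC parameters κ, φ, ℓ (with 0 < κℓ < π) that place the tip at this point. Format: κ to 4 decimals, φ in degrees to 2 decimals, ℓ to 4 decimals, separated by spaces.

ρ = √(x²+y²) = √(0.126² + -0.004²) = 0.12606
φ = atan2(y, x) mod 360° = atan2(-0.004, 0.126) = 358.1817°
|p|² = ρ² + z² = 0.12606² + 0.595² = 0.36992
κ = 2ρ / |p|² = 2×0.12606 / 0.36992 = 0.68158
θ = 2·atan2(ρ, z) = 2·atan2(0.12606, 0.595) = 0.41757 rad
ℓ = θ/κ = 0.41757/0.68158 = 0.61265

0.6816 358.18 0.6126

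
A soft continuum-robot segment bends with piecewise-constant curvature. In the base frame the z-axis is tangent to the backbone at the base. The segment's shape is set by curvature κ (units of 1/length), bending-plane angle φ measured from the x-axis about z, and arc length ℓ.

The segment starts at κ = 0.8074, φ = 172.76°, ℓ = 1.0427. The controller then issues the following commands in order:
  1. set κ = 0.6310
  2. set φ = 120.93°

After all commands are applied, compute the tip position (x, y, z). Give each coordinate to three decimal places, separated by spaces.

-0.170 0.284 0.969

initial: κ=0.8074, φ=172.76°, ℓ=1.0427
cmd 1: set κ=0.6310 → (κ,φ,ℓ)=(0.6310,172.76°,1.0427) → tip=(-0.3282,0.0417,0.9691)
cmd 2: set φ=120.93° → (κ,φ,ℓ)=(0.6310,120.93°,1.0427) → tip=(-0.1700,0.2838,0.9691)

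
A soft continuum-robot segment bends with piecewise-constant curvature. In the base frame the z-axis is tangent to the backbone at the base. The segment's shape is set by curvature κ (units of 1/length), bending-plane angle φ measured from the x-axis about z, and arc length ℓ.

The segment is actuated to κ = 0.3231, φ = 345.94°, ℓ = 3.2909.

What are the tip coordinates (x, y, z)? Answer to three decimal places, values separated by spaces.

θ = κ·ℓ = 0.3231 × 3.2909 = 1.06329 rad
ρ = (1 − cos θ)/κ = (1 − 0.48600)/0.3231 = 1.59084
z = sin θ / κ = 0.87396/0.3231 = 2.70492
x = ρ cos φ = 1.59084 × cos(345.94°) = 1.54318
y = ρ sin φ = 1.59084 × sin(345.94°) = -0.38648

1.543 -0.386 2.705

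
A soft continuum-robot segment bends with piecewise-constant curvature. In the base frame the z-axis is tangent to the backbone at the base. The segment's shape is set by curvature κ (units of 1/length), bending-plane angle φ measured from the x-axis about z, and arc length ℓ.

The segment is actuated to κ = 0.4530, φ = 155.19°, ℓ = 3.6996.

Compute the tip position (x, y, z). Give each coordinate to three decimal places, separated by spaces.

θ = κ·ℓ = 0.4530 × 3.6996 = 1.67592 rad
ρ = (1 − cos θ)/κ = (1 − -0.10493)/0.4530 = 2.43914
z = sin θ / κ = 0.99448/0.4530 = 2.19532
x = ρ cos φ = 2.43914 × cos(155.19°) = -2.21401
y = ρ sin φ = 2.43914 × sin(155.19°) = 1.02349

-2.214 1.023 2.195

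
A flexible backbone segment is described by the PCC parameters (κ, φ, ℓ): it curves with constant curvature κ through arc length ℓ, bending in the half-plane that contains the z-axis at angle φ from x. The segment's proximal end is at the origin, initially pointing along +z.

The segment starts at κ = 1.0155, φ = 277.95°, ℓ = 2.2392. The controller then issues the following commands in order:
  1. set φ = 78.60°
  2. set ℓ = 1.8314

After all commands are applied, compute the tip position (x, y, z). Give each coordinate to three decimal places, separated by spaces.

0.250 1.240 0.944

initial: κ=1.0155, φ=277.95°, ℓ=2.2392
cmd 1: set φ=78.60° → (κ,φ,ℓ)=(1.0155,78.60°,2.2392) → tip=(0.3205,1.5895,0.7512)
cmd 2: set ℓ=1.8314 → (κ,φ,ℓ)=(1.0155,78.60°,1.8314) → tip=(0.2501,1.2404,0.9439)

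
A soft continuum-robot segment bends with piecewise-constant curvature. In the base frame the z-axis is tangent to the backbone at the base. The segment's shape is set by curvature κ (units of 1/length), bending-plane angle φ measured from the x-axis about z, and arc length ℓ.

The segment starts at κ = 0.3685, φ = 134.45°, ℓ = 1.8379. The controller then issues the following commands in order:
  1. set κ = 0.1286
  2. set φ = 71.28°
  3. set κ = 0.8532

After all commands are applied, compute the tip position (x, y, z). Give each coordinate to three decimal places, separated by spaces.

0.375 1.107 1.172

initial: κ=0.3685, φ=134.45°, ℓ=1.8379
cmd 1: set κ=0.1286 → (κ,φ,ℓ)=(0.1286,134.45°,1.8379) → tip=(-0.1514,0.1543,1.8208)
cmd 2: set φ=71.28° → (κ,φ,ℓ)=(0.1286,71.28°,1.8379) → tip=(0.0694,0.2048,1.8208)
cmd 3: set κ=0.8532 → (κ,φ,ℓ)=(0.8532,71.28°,1.8379) → tip=(0.3751,1.1071,1.1721)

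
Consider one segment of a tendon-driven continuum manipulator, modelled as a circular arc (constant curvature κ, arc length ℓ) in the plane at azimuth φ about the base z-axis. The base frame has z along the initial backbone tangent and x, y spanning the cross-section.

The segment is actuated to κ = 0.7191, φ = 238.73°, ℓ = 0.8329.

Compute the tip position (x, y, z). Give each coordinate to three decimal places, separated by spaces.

-0.126 -0.207 0.784

θ = κ·ℓ = 0.7191 × 0.8329 = 0.59894 rad
ρ = (1 − cos θ)/κ = (1 − 0.82593)/0.7191 = 0.24206
z = sin θ / κ = 0.56377/0.7191 = 0.78399
x = ρ cos φ = 0.24206 × cos(238.73°) = -0.12565
y = ρ sin φ = 0.24206 × sin(238.73°) = -0.20690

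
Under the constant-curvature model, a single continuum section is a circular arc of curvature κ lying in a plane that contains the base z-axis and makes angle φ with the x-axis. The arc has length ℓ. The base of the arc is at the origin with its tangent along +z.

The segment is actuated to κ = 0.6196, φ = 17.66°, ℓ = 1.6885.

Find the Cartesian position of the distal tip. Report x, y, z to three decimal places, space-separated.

θ = κ·ℓ = 0.6196 × 1.6885 = 1.04619 rad
ρ = (1 − cos θ)/κ = (1 − 0.50087)/0.6196 = 0.80557
z = sin θ / κ = 0.86552/0.6196 = 1.39691
x = ρ cos φ = 0.80557 × cos(17.66°) = 0.76761
y = ρ sin φ = 0.80557 × sin(17.66°) = 0.24438

0.768 0.244 1.397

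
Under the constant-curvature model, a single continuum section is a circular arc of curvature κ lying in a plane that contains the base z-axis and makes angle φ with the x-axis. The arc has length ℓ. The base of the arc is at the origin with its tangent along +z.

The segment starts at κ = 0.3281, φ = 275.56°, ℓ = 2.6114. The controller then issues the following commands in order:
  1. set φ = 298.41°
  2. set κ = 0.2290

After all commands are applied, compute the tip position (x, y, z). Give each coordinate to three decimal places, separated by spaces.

initial: κ=0.3281, φ=275.56°, ℓ=2.6114
cmd 1: set φ=298.41° → (κ,φ,ℓ)=(0.3281,298.41°,2.6114) → tip=(0.5005,-0.9252,2.3034)
cmd 2: set κ=0.2290 → (κ,φ,ℓ)=(0.2290,298.41°,2.6114) → tip=(0.3606,-0.6666,2.4585)

0.361 -0.667 2.459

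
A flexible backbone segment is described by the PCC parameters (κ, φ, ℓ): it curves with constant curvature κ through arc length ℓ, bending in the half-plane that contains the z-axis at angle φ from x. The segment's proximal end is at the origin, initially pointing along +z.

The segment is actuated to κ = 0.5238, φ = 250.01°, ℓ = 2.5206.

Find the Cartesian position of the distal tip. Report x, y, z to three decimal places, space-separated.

-0.491 -1.349 1.850

θ = κ·ℓ = 0.5238 × 2.5206 = 1.32029 rad
ρ = (1 − cos θ)/κ = (1 − 0.24789)/0.5238 = 1.43586
z = sin θ / κ = 0.96879/0.5238 = 1.84954
x = ρ cos φ = 1.43586 × cos(250.01°) = -0.49086
y = ρ sin φ = 1.43586 × sin(250.01°) = -1.34936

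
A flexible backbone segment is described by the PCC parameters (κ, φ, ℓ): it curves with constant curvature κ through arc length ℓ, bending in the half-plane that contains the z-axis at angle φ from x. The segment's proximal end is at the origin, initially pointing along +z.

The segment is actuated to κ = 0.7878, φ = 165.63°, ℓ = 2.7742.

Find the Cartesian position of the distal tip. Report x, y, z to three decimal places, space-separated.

-1.939 0.497 1.037

θ = κ·ℓ = 0.7878 × 2.7742 = 2.18551 rad
ρ = (1 − cos θ)/κ = (1 − -0.57673)/0.7878 = 2.00143
z = sin θ / κ = 0.81694/0.7878 = 1.03698
x = ρ cos φ = 2.00143 × cos(165.63°) = -1.93881
y = ρ sin φ = 2.00143 × sin(165.63°) = 0.49672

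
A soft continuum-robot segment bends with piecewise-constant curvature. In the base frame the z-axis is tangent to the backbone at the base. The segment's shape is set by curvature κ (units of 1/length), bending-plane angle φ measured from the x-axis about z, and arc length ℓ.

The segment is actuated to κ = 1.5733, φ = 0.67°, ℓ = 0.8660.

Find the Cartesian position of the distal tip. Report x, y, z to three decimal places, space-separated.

θ = κ·ℓ = 1.5733 × 0.8660 = 1.36248 rad
ρ = (1 − cos θ)/κ = (1 − 0.20682)/1.5733 = 0.50415
z = sin θ / κ = 0.97838/1.5733 = 0.62186
x = ρ cos φ = 0.50415 × cos(0.67°) = 0.50412
y = ρ sin φ = 0.50415 × sin(0.67°) = 0.00590

0.504 0.006 0.622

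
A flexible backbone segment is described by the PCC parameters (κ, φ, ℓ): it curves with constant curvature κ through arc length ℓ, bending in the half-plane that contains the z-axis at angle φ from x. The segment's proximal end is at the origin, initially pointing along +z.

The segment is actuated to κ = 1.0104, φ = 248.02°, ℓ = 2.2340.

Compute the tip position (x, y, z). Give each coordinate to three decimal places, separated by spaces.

θ = κ·ℓ = 1.0104 × 2.2340 = 2.25723 rad
ρ = (1 − cos θ)/κ = (1 − -0.63379)/1.0104 = 1.61697
z = sin θ / κ = 0.77351/1.0104 = 0.76555
x = ρ cos φ = 1.61697 × cos(248.02°) = -0.60520
y = ρ sin φ = 1.61697 × sin(248.02°) = -1.49944

-0.605 -1.499 0.766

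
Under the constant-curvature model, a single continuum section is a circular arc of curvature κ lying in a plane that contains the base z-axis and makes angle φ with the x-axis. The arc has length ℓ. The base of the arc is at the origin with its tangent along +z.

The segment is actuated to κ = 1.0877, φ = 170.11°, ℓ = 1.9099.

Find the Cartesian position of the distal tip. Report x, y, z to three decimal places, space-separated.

-1.345 0.235 0.804

θ = κ·ℓ = 1.0877 × 1.9099 = 2.07740 rad
ρ = (1 − cos θ)/κ = (1 − -0.48521)/1.0877 = 1.36546
z = sin θ / κ = 0.87440/1.0877 = 0.80390
x = ρ cos φ = 1.36546 × cos(170.11°) = -1.34517
y = ρ sin φ = 1.36546 × sin(170.11°) = 0.23453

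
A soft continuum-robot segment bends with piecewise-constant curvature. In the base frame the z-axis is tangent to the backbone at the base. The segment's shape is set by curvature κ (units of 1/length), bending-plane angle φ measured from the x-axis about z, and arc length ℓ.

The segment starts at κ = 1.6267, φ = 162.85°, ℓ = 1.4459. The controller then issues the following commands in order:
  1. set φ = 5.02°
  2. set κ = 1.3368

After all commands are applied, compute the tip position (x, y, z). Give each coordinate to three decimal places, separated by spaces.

initial: κ=1.6267, φ=162.85°, ℓ=1.4459
cmd 1: set φ=5.02° → (κ,φ,ℓ)=(1.6267,5.02°,1.4459) → tip=(1.0436,0.0917,0.4365)
cmd 2: set κ=1.3368 → (κ,φ,ℓ)=(1.3368,5.02°,1.4459) → tip=(1.0091,0.0886,0.6996)

1.009 0.089 0.700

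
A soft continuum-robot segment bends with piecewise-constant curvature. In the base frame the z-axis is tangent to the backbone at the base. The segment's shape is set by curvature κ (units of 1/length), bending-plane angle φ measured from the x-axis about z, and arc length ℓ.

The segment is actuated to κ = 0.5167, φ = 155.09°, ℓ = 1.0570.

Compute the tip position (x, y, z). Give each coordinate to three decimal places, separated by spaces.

-0.255 0.119 1.005

θ = κ·ℓ = 0.5167 × 1.0570 = 0.54615 rad
ρ = (1 − cos θ)/κ = (1 − 0.85453)/0.5167 = 0.28154
z = sin θ / κ = 0.51940/0.5167 = 1.00523
x = ρ cos φ = 0.28154 × cos(155.09°) = -0.25535
y = ρ sin φ = 0.28154 × sin(155.09°) = 0.11858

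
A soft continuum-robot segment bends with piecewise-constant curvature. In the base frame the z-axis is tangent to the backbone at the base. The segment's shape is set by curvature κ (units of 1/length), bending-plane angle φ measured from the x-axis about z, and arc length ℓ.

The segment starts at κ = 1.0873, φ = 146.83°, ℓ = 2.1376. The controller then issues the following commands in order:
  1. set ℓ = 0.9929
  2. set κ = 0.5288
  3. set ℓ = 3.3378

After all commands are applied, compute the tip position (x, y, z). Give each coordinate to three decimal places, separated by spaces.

-1.888 1.234 1.856

initial: κ=1.0873, φ=146.83°, ℓ=2.1376
cmd 1: set ℓ=0.9929 → (κ,φ,ℓ)=(1.0873,146.83°,0.9929) → tip=(-0.4067,0.2658,0.8110)
cmd 2: set κ=0.5288 → (κ,φ,ℓ)=(0.5288,146.83°,0.9929) → tip=(-0.2132,0.1394,0.9479)
cmd 3: set ℓ=3.3378 → (κ,φ,ℓ)=(0.5288,146.83°,3.3378) → tip=(-1.8885,1.2344,1.8555)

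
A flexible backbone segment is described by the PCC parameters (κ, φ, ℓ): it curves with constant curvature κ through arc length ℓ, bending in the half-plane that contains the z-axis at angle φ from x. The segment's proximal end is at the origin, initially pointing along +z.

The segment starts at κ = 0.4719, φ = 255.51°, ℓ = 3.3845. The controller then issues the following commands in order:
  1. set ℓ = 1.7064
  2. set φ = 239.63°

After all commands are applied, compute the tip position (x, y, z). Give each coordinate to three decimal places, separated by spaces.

initial: κ=0.4719, φ=255.51°, ℓ=3.3845
cmd 1: set ℓ=1.7064 → (κ,φ,ℓ)=(0.4719,255.51°,1.7064) → tip=(-0.1628,-0.6300,1.5279)
cmd 2: set φ=239.63° → (κ,φ,ℓ)=(0.4719,239.63°,1.7064) → tip=(-0.3290,-0.5614,1.5279)

-0.329 -0.561 1.528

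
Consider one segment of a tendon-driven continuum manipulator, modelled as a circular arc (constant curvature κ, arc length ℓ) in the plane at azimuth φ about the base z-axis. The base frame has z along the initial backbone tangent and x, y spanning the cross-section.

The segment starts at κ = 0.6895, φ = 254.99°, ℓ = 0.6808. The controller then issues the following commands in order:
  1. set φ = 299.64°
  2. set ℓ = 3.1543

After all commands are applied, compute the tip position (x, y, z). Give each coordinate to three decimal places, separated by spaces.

1.125 -1.977 1.194

initial: κ=0.6895, φ=254.99°, ℓ=0.6808
cmd 1: set φ=299.64° → (κ,φ,ℓ)=(0.6895,299.64°,0.6808) → tip=(0.0776,-0.1363,0.6561)
cmd 2: set ℓ=3.1543 → (κ,φ,ℓ)=(0.6895,299.64°,3.1543) → tip=(1.1247,-1.9766,1.1936)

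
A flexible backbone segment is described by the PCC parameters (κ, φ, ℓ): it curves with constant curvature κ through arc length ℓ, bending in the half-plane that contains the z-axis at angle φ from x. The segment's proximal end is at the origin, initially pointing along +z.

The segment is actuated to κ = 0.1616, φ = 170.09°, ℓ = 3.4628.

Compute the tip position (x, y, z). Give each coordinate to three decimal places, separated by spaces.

-0.930 0.162 3.285

θ = κ·ℓ = 0.1616 × 3.4628 = 0.55959 rad
ρ = (1 − cos θ)/κ = (1 − 0.84747)/0.1616 = 0.94385
z = sin θ / κ = 0.53084/0.1616 = 3.28489
x = ρ cos φ = 0.94385 × cos(170.09°) = -0.92977
y = ρ sin φ = 0.94385 × sin(170.09°) = 0.16244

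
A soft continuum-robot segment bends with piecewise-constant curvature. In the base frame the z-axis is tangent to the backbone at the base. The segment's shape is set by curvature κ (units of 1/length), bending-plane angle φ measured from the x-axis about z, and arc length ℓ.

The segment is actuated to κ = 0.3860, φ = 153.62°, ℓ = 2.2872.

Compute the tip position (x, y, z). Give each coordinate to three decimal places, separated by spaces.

-0.847 0.420 2.001

θ = κ·ℓ = 0.3860 × 2.2872 = 0.88286 rad
ρ = (1 − cos θ)/κ = (1 − 0.63494)/0.3860 = 0.94574
z = sin θ / κ = 0.77256/0.3860 = 2.00144
x = ρ cos φ = 0.94574 × cos(153.62°) = -0.84726
y = ρ sin φ = 0.94574 × sin(153.62°) = 0.42021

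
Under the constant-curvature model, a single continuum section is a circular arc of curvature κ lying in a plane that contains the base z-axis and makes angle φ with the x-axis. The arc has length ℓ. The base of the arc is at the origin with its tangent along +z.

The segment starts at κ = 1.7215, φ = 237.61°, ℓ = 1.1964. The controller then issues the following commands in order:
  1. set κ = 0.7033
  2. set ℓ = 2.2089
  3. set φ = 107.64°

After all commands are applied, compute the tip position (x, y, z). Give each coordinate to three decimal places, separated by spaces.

-0.423 1.332 1.422

initial: κ=1.7215, φ=237.61°, ℓ=1.1964
cmd 1: set κ=0.7033 → (κ,φ,ℓ)=(0.7033,237.61°,1.1964) → tip=(-0.2541,-0.4005,1.0601)
cmd 2: set ℓ=2.2089 → (κ,φ,ℓ)=(0.7033,237.61°,2.2089) → tip=(-0.7485,-1.1799,1.4217)
cmd 3: set φ=107.64° → (κ,φ,ℓ)=(0.7033,107.64°,2.2089) → tip=(-0.4234,1.3316,1.4217)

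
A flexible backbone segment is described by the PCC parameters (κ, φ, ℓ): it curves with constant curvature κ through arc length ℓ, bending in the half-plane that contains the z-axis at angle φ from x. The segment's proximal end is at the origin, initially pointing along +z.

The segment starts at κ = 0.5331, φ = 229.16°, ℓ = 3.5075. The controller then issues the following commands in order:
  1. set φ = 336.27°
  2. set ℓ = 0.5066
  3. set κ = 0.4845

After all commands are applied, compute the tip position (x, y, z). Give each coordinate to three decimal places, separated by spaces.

initial: κ=0.5331, φ=229.16°, ℓ=3.5075
cmd 1: set φ=336.27° → (κ,φ,ℓ)=(0.5331,336.27°,3.5075) → tip=(2.2231,-0.9773,1.7926)
cmd 2: set ℓ=0.5066 → (κ,φ,ℓ)=(0.5331,336.27°,0.5066) → tip=(0.0622,-0.0274,0.5005)
cmd 3: set κ=0.4845 → (κ,φ,ℓ)=(0.4845,336.27°,0.5066) → tip=(0.0566,-0.0249,0.5015)

0.057 -0.025 0.502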